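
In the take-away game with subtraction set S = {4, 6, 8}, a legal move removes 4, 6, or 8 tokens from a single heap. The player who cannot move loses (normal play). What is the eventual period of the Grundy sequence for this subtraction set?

12

n :  0  1  2  3  4  5  6  7  8  9 10 11 12 13 14 15 16 17 18 19 20 21 22 23 24 25
G :  0  0  0  0  1  1  1  1  2  2  2  2  0  0  0  0  1  1  1  1  2  2  2  2  0  0
G(n+12) = G(n) holds for n = 0,…,7 (a full window of length max(S) = 8), so the sequence is purely periodic with period 12.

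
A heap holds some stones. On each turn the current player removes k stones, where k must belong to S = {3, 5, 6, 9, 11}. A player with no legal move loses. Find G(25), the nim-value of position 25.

G(0) = 0
G(1) = mex{} = 0
G(2) = mex{} = 0
G(3) = mex{0} = 1
G(4) = mex{0} = 1
G(5) = mex{0,0} = 1
G(6) = mex{1,0,0} = 2
G(7) = mex{1,0,0} = 2
G(8) = mex{1,1,0} = 2
G(9) = mex{2,1,1,0} = 3
G(10) = mex{2,1,1,0} = 3
G(11) = mex{2,2,1,0,0} = 3
G(12) = mex{3,2,2,1,0} = 4
G(13) = mex{3,2,2,1,0} = 4
G(14) = mex{3,3,2,1,1} = 0
G(15) = mex{4,3,3,2,1} = 0
G(16) = mex{4,3,3,2,1} = 0
G(17) = mex{0,4,3,2,2} = 1
G(18) = mex{0,4,4,3,2} = 1
G(19) = mex{0,0,4,3,2} = 1
G(20) = mex{1,0,0,3,3} = 2
G(21) = mex{1,0,0,4,3} = 2
G(22) = mex{1,1,0,4,3} = 2
G(23) = mex{2,1,1,0,4} = 3
G(24) = mex{2,1,1,0,4} = 3
G(25) = mex{2,2,1,0,0} = 3

3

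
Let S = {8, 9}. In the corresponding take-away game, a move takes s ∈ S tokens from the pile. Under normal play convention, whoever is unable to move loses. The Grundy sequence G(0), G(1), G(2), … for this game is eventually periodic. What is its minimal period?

17

G(0) = 0
G(1) = mex{} = 0
G(2) = mex{} = 0
G(3) = mex{} = 0
G(4) = mex{} = 0
G(5) = mex{} = 0
G(6) = mex{} = 0
G(7) = mex{} = 0
G(8) = mex{0} = 1
G(9) = mex{0,0} = 1
G(10) = mex{0,0} = 1
G(11) = mex{0,0} = 1
G(12) = mex{0,0} = 1
G(13) = mex{0,0} = 1
G(14) = mex{0,0} = 1
G(15) = mex{0,0} = 1
G(16) = mex{1,0} = 2
G(17) = mex{1,1} = 0
G(18) = mex{1,1} = 0
G(19) = mex{1,1} = 0
G(20) = mex{1,1} = 0
G(21) = mex{1,1} = 0
G(22) = mex{1,1} = 0
G(23) = mex{1,1} = 0
G(24) = mex{2,1} = 0
G(25) = mex{0,2} = 1
G(26) = mex{0,0} = 1
G(27) = mex{0,0} = 1
G(28) = mex{0,0} = 1
G(29) = mex{0,0} = 1
G(30) = mex{0,0} = 1
G(31) = mex{0,0} = 1
G(32) = mex{0,0} = 1
G(33) = mex{1,0} = 2
G(34) = mex{1,1} = 0
G(35) = mex{1,1} = 0
G(n+17) = G(n) holds for n = 0,…,8 (a full window of length max(S) = 9), so the sequence is purely periodic with period 17.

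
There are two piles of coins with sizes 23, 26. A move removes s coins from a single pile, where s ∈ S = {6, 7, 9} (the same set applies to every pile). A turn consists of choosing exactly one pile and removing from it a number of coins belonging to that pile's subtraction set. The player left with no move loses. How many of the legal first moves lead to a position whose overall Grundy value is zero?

0

All piles use S = {6, 7, 9}:
G(0) = 0
G(1) = mex{} = 0
G(2) = mex{} = 0
G(3) = mex{} = 0
G(4) = mex{} = 0
G(5) = mex{} = 0
G(6) = mex{0} = 1
G(7) = mex{0,0} = 1
G(8) = mex{0,0} = 1
G(9) = mex{0,0,0} = 1
G(10) = mex{0,0,0} = 1
G(11) = mex{0,0,0} = 1
G(12) = mex{1,0,0} = 2
G(13) = mex{1,1,0} = 2
G(14) = mex{1,1,0} = 2
G(15) = mex{1,1,1} = 0
G(16) = mex{1,1,1} = 0
G(17) = mex{1,1,1} = 0
G(18) = mex{2,1,1} = 0
G(19) = mex{2,2,1} = 0
G(20) = mex{2,2,1} = 0
G(21) = mex{0,2,2} = 1
G(22) = mex{0,0,2} = 1
G(23) = mex{0,0,2} = 1
G(24) = mex{0,0,0} = 1
G(25) = mex{0,0,0} = 1
G(26) = mex{0,0,0} = 1
Pile A: G(23) = 1.
Pile B: G(26) = 1.
Combined Grundy value = 1 ⊕ 1 = 0.
A winning move leaves total XOR = 0, i.e. changes one component's Grundy value g to g ⊕ X where X is the current total.
Pile A: target g' = 1⊕0 = 1, but every legal move changes the Grundy value (mex property), so 0 moves.
Pile B: target g' = 1⊕0 = 1, but every legal move changes the Grundy value (mex property), so 0 moves.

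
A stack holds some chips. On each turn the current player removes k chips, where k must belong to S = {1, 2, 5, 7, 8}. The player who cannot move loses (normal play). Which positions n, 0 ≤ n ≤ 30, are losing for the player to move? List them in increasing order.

G(0) = 0
G(1) = mex{0} = 1
G(2) = mex{1,0} = 2
G(3) = mex{2,1} = 0
G(4) = mex{0,2} = 1
G(5) = mex{1,0,0} = 2
G(6) = mex{2,1,1} = 0
G(7) = mex{0,2,2,0} = 1
G(8) = mex{1,0,0,1,0} = 2
G(9) = mex{2,1,1,2,1} = 0
G(10) = mex{0,2,2,0,2} = 1
G(11) = mex{1,0,0,1,0} = 2
G(12) = mex{2,1,1,2,1} = 0
G(13) = mex{0,2,2,0,2} = 1
G(14) = mex{1,0,0,1,0} = 2
G(15) = mex{2,1,1,2,1} = 0
G(16) = mex{0,2,2,0,2} = 1
G(17) = mex{1,0,0,1,0} = 2
G(18) = mex{2,1,1,2,1} = 0
G(19) = mex{0,2,2,0,2} = 1
G(20) = mex{1,0,0,1,0} = 2
G(21) = mex{2,1,1,2,1} = 0
G(22) = mex{0,2,2,0,2} = 1
G(23) = mex{1,0,0,1,0} = 2
G(24) = mex{2,1,1,2,1} = 0
G(25) = mex{0,2,2,0,2} = 1
G(26) = mex{1,0,0,1,0} = 2
G(27) = mex{2,1,1,2,1} = 0
G(28) = mex{0,2,2,0,2} = 1
G(29) = mex{1,0,0,1,0} = 2
G(30) = mex{2,1,1,2,1} = 0
P-positions are exactly the n with G(n) = 0.

0, 3, 6, 9, 12, 15, 18, 21, 24, 27, 30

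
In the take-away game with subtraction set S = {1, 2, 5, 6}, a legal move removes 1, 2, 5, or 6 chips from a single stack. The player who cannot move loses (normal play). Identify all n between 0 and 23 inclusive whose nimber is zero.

G(0) = 0
G(1) = mex{0} = 1
G(2) = mex{1,0} = 2
G(3) = mex{2,1} = 0
G(4) = mex{0,2} = 1
G(5) = mex{1,0,0} = 2
G(6) = mex{2,1,1,0} = 3
G(7) = mex{3,2,2,1} = 0
G(8) = mex{0,3,0,2} = 1
G(9) = mex{1,0,1,0} = 2
G(10) = mex{2,1,2,1} = 0
G(11) = mex{0,2,3,2} = 1
G(12) = mex{1,0,0,3} = 2
G(13) = mex{2,1,1,0} = 3
G(14) = mex{3,2,2,1} = 0
G(15) = mex{0,3,0,2} = 1
G(16) = mex{1,0,1,0} = 2
G(17) = mex{2,1,2,1} = 0
G(18) = mex{0,2,3,2} = 1
G(19) = mex{1,0,0,3} = 2
G(20) = mex{2,1,1,0} = 3
G(21) = mex{3,2,2,1} = 0
G(22) = mex{0,3,0,2} = 1
G(23) = mex{1,0,1,0} = 2
P-positions are exactly the n with G(n) = 0.

0, 3, 7, 10, 14, 17, 21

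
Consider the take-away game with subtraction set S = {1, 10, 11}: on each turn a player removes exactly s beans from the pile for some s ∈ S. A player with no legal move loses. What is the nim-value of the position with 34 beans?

2

n :  0  1  2  3  4  5  6  7  8  9 10 11 12 13 14 15 16 17 18 19 20 21 22 23 24 25 26 27 28 29 30 31 32 33 34
G :  0  1  0  1  0  1  0  1  0  1  2  3  2  3  2  3  2  3  2  3  0  1  0  1  0  1  0  1  0  1  2  3  2  3  2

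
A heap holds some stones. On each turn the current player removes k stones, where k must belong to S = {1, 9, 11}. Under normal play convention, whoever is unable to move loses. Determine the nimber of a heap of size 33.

1

n :  0  1  2  3  4  5  6  7  8  9 10 11 12 13 14 15 16 17 18 19 20 21 22 23 24 25 26 27 28 29 30 31 32 33
G :  0  1  0  1  0  1  0  1  0  1  0  1  0  1  0  1  0  1  0  1  0  1  0  1  0  1  0  1  0  1  0  1  0  1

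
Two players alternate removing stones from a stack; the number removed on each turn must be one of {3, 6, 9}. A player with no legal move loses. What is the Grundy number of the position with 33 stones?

3

G(0) = 0
G(1) = mex{} = 0
G(2) = mex{} = 0
G(3) = mex{0} = 1
G(4) = mex{0} = 1
G(5) = mex{0} = 1
G(6) = mex{1,0} = 2
G(7) = mex{1,0} = 2
G(8) = mex{1,0} = 2
G(9) = mex{2,1,0} = 3
G(10) = mex{2,1,0} = 3
G(11) = mex{2,1,0} = 3
G(12) = mex{3,2,1} = 0
G(13) = mex{3,2,1} = 0
G(14) = mex{3,2,1} = 0
G(15) = mex{0,3,2} = 1
G(16) = mex{0,3,2} = 1
G(17) = mex{0,3,2} = 1
G(18) = mex{1,0,3} = 2
G(19) = mex{1,0,3} = 2
G(20) = mex{1,0,3} = 2
G(21) = mex{2,1,0} = 3
G(22) = mex{2,1,0} = 3
G(23) = mex{2,1,0} = 3
G(24) = mex{3,2,1} = 0
G(25) = mex{3,2,1} = 0
G(26) = mex{3,2,1} = 0
G(27) = mex{0,3,2} = 1
G(28) = mex{0,3,2} = 1
G(29) = mex{0,3,2} = 1
G(30) = mex{1,0,3} = 2
G(31) = mex{1,0,3} = 2
G(32) = mex{1,0,3} = 2
G(33) = mex{2,1,0} = 3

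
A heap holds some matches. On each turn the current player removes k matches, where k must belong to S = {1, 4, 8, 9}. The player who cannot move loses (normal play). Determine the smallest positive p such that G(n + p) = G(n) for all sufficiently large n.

G(0) = 0
G(1) = mex{0} = 1
G(2) = mex{1} = 0
G(3) = mex{0} = 1
G(4) = mex{1,0} = 2
G(5) = mex{2,1} = 0
G(6) = mex{0,0} = 1
G(7) = mex{1,1} = 0
G(8) = mex{0,2,0} = 1
G(9) = mex{1,0,1,0} = 2
G(10) = mex{2,1,0,1} = 3
G(11) = mex{3,0,1,0} = 2
G(12) = mex{2,1,2,1} = 0
G(13) = mex{0,2,0,2} = 1
G(14) = mex{1,3,1,0} = 2
G(15) = mex{2,2,0,1} = 3
G(16) = mex{3,0,1,0} = 2
G(17) = mex{2,1,2,1} = 0
G(18) = mex{0,2,3,2} = 1
G(19) = mex{1,3,2,3} = 0
G(20) = mex{0,2,0,2} = 1
G(21) = mex{1,0,1,0} = 2
G(22) = mex{2,1,2,1} = 0
G(23) = mex{0,0,3,2} = 1
G(24) = mex{1,1,2,3} = 0
G(25) = mex{0,2,0,2} = 1
G(26) = mex{1,0,1,0} = 2
G(27) = mex{2,1,0,1} = 3
G(28) = mex{3,0,1,0} = 2
G(29) = mex{2,1,2,1} = 0
G(30) = mex{0,2,0,2} = 1
G(31) = mex{1,3,1,0} = 2
G(32) = mex{2,2,0,1} = 3
G(33) = mex{3,0,1,0} = 2
G(34) = mex{2,1,2,1} = 0
G(35) = mex{0,2,3,2} = 1
G(n+17) = G(n) holds for n = 0,…,8 (a full window of length max(S) = 9), so the sequence is purely periodic with period 17.

17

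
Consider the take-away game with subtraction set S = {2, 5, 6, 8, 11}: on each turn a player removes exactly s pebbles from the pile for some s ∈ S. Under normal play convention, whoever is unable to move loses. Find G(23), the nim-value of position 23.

3

n :  0  1  2  3  4  5  6  7  8  9 10 11 12 13 14 15 16 17 18 19 20 21 22 23
G :  0  0  1  1  0  2  1  3  2  2  3  3  2  0  0  1  1  0  4  1  3  2  2  3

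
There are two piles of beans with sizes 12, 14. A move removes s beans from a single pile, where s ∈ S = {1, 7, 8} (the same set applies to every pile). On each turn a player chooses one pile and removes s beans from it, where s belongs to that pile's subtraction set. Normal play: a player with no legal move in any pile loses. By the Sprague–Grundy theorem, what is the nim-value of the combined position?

0

All piles use S = {1, 7, 8}:
n :  0  1  2  3  4  5  6  7  8  9 10 11 12 13 14
G :  0  1  0  1  0  1  0  1  2  3  2  3  2  3  2
Pile A: G(12) = 2.
Pile B: G(14) = 2.
Combined Grundy value = 2 ⊕ 2 = 0.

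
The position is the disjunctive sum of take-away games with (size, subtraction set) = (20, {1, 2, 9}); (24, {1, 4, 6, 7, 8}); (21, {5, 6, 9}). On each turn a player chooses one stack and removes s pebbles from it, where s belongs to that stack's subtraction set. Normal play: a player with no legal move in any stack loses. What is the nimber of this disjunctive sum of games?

2

Stack A, S = {1, 2, 9}:
G(0) = 0
G(1) = mex{0} = 1
G(2) = mex{1,0} = 2
G(3) = mex{2,1} = 0
G(4) = mex{0,2} = 1
G(5) = mex{1,0} = 2
G(6) = mex{2,1} = 0
G(7) = mex{0,2} = 1
G(8) = mex{1,0} = 2
G(9) = mex{2,1,0} = 3
G(10) = mex{3,2,1} = 0
G(11) = mex{0,3,2} = 1
G(12) = mex{1,0,0} = 2
G(13) = mex{2,1,1} = 0
G(14) = mex{0,2,2} = 1
G(15) = mex{1,0,0} = 2
G(16) = mex{2,1,1} = 0
G(17) = mex{0,2,2} = 1
G(18) = mex{1,0,3} = 2
G(19) = mex{2,1,0} = 3
G(20) = mex{3,2,1} = 0
G_A(20) = 0.
Stack B, S = {1, 4, 6, 7, 8}:
G(0) = 0
G(1) = mex{0} = 1
G(2) = mex{1} = 0
G(3) = mex{0} = 1
G(4) = mex{1,0} = 2
G(5) = mex{2,1} = 0
G(6) = mex{0,0,0} = 1
G(7) = mex{1,1,1,0} = 2
G(8) = mex{2,2,0,1,0} = 3
G(9) = mex{3,0,1,0,1} = 2
G(10) = mex{2,1,2,1,0} = 3
G(11) = mex{3,2,0,2,1} = 4
G(12) = mex{4,3,1,0,2} = 5
G(13) = mex{5,2,2,1,0} = 3
G(14) = mex{3,3,3,2,1} = 0
G(15) = mex{0,4,2,3,2} = 1
G(16) = mex{1,5,3,2,3} = 0
G(17) = mex{0,3,4,3,2} = 1
G(18) = mex{1,0,5,4,3} = 2
G(19) = mex{2,1,3,5,4} = 0
G(20) = mex{0,0,0,3,5} = 1
G(21) = mex{1,1,1,0,3} = 2
G(22) = mex{2,2,0,1,0} = 3
G(23) = mex{3,0,1,0,1} = 2
G(24) = mex{2,1,2,1,0} = 3
G_B(24) = 3.
Stack C, S = {5, 6, 9}:
G(0) = 0
G(1) = mex{} = 0
G(2) = mex{} = 0
G(3) = mex{} = 0
G(4) = mex{} = 0
G(5) = mex{0} = 1
G(6) = mex{0,0} = 1
G(7) = mex{0,0} = 1
G(8) = mex{0,0} = 1
G(9) = mex{0,0,0} = 1
G(10) = mex{1,0,0} = 2
G(11) = mex{1,1,0} = 2
G(12) = mex{1,1,0} = 2
G(13) = mex{1,1,0} = 2
G(14) = mex{1,1,1} = 0
G(15) = mex{2,1,1} = 0
G(16) = mex{2,2,1} = 0
G(17) = mex{2,2,1} = 0
G(18) = mex{2,2,1} = 0
G(19) = mex{0,2,2} = 1
G(20) = mex{0,0,2} = 1
G(21) = mex{0,0,2} = 1
G_C(21) = 1.
Combined Grundy value = 0 ⊕ 3 ⊕ 1 = 2.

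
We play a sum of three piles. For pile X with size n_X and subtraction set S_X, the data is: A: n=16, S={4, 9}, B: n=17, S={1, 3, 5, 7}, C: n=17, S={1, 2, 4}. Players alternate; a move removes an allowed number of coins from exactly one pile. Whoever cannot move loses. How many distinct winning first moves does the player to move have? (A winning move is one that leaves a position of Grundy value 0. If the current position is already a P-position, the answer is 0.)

Pile A, S = {4, 9}:
G(0) = 0
G(1) = mex{} = 0
G(2) = mex{} = 0
G(3) = mex{} = 0
G(4) = mex{0} = 1
G(5) = mex{0} = 1
G(6) = mex{0} = 1
G(7) = mex{0} = 1
G(8) = mex{1} = 0
G(9) = mex{1,0} = 2
G(10) = mex{1,0} = 2
G(11) = mex{1,0} = 2
G(12) = mex{0,0} = 1
G(13) = mex{2,1} = 0
G(14) = mex{2,1} = 0
G(15) = mex{2,1} = 0
G(16) = mex{1,1} = 0
G_A(16) = 0.
Pile B, S = {1, 3, 5, 7}:
G(0) = 0
G(1) = mex{0} = 1
G(2) = mex{1} = 0
G(3) = mex{0,0} = 1
G(4) = mex{1,1} = 0
G(5) = mex{0,0,0} = 1
G(6) = mex{1,1,1} = 0
G(7) = mex{0,0,0,0} = 1
G(8) = mex{1,1,1,1} = 0
G(9) = mex{0,0,0,0} = 1
G(10) = mex{1,1,1,1} = 0
G(11) = mex{0,0,0,0} = 1
G(12) = mex{1,1,1,1} = 0
G(13) = mex{0,0,0,0} = 1
G(14) = mex{1,1,1,1} = 0
G(15) = mex{0,0,0,0} = 1
G(16) = mex{1,1,1,1} = 0
G(17) = mex{0,0,0,0} = 1
G_B(17) = 1.
Pile C, S = {1, 2, 4}:
n :  0  1  2  3  4  5  6  7  8  9 10 11 12 13 14 15 16 17
G :  0  1  2  0  1  2  0  1  2  0  1  2  0  1  2  0  1  2
G_C(17) = 2.
Combined Grundy value = 0 ⊕ 1 ⊕ 2 = 3.
A winning move leaves total XOR = 0, i.e. changes one component's Grundy value g to g ⊕ X where X is the current total.
Pile A: need g' = 0⊕3 = 3. Options: 16−4→G=1, 16−9→G=1. Hits: 0.
Pile B: need g' = 1⊕3 = 2. Options: 17−1→G=0, 17−3→G=0, 17−5→G=0, 17−7→G=0. Hits: 0.
Pile C: need g' = 2⊕3 = 1. Options: 17−1→G=1, 17−2→G=0, 17−4→G=1. Hits: 2.

2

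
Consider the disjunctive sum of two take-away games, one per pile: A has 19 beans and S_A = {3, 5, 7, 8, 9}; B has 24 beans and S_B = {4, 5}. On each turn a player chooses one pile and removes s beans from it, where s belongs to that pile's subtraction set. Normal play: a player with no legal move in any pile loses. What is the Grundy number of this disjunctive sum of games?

3

Pile A, S = {3, 5, 7, 8, 9}:
n :  0  1  2  3  4  5  6  7  8  9 10 11 12 13 14 15 16 17 18 19
G :  0  0  0  1  1  1  2  2  2  3  3  3  0  0  0  1  1  1  2  2
G_A(19) = 2.
Pile B, S = {4, 5}:
n :  0  1  2  3  4  5  6  7  8  9 10 11 12 13 14 15 16 17 18 19 20 21 22 23 24
G :  0  0  0  0  1  1  1  1  2  0  0  0  0  1  1  1  1  2  0  0  0  0  1  1  1
G_B(24) = 1.
Combined Grundy value = 2 ⊕ 1 = 3.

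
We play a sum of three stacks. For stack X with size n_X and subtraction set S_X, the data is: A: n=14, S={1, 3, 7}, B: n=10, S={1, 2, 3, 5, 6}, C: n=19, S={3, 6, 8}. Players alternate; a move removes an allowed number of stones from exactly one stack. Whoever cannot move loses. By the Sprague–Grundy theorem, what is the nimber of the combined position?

Stack A, S = {1, 3, 7}:
G(0) = 0
G(1) = mex{0} = 1
G(2) = mex{1} = 0
G(3) = mex{0,0} = 1
G(4) = mex{1,1} = 0
G(5) = mex{0,0} = 1
G(6) = mex{1,1} = 0
G(7) = mex{0,0,0} = 1
G(8) = mex{1,1,1} = 0
G(9) = mex{0,0,0} = 1
G(10) = mex{1,1,1} = 0
G(11) = mex{0,0,0} = 1
G(12) = mex{1,1,1} = 0
G(13) = mex{0,0,0} = 1
G(14) = mex{1,1,1} = 0
G_A(14) = 0.
Stack B, S = {1, 2, 3, 5, 6}:
n :  0  1  2  3  4  5  6  7  8  9 10
G :  0  1  2  3  0  1  2  3  0  1  2
G_B(10) = 2.
Stack C, S = {3, 6, 8}:
n :  0  1  2  3  4  5  6  7  8  9 10 11 12 13 14 15 16 17 18 19
G :  0  0  0  1  1  1  2  2  2  3  3  0  0  0  1  1  1  2  2  2
G_C(19) = 2.
Combined Grundy value = 0 ⊕ 2 ⊕ 2 = 0.

0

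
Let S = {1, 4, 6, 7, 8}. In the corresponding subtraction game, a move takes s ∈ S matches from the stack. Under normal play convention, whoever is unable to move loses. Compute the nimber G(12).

n :  0  1  2  3  4  5  6  7  8  9 10 11 12
G :  0  1  0  1  2  0  1  2  3  2  3  4  5

5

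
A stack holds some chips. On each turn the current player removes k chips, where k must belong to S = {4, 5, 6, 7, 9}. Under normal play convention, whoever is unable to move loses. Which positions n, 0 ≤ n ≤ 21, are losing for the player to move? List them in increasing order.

0, 1, 2, 3, 13, 14, 15, 16

n :  0  1  2  3  4  5  6  7  8  9 10 11 12 13 14 15 16 17 18 19 20 21
G :  0  0  0  0  1  1  1  1  2  2  2  2  3  0  0  0  0  1  1  1  1  2
P-positions are exactly the n with G(n) = 0.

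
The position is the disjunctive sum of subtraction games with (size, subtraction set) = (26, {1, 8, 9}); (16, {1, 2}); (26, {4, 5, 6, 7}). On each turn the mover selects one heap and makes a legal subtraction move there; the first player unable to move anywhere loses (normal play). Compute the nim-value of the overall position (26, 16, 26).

2

Heap A, S = {1, 8, 9}:
G(0) = 0
G(1) = mex{0} = 1
G(2) = mex{1} = 0
G(3) = mex{0} = 1
G(4) = mex{1} = 0
G(5) = mex{0} = 1
G(6) = mex{1} = 0
G(7) = mex{0} = 1
G(8) = mex{1,0} = 2
G(9) = mex{2,1,0} = 3
G(10) = mex{3,0,1} = 2
G(11) = mex{2,1,0} = 3
G(12) = mex{3,0,1} = 2
G(13) = mex{2,1,0} = 3
G(14) = mex{3,0,1} = 2
G(15) = mex{2,1,0} = 3
G(16) = mex{3,2,1} = 0
G(17) = mex{0,3,2} = 1
G(18) = mex{1,2,3} = 0
G(19) = mex{0,3,2} = 1
G(20) = mex{1,2,3} = 0
G(21) = mex{0,3,2} = 1
G(22) = mex{1,2,3} = 0
G(23) = mex{0,3,2} = 1
G(24) = mex{1,0,3} = 2
G(25) = mex{2,1,0} = 3
G(26) = mex{3,0,1} = 2
G_A(26) = 2.
Heap B, S = {1, 2}:
G(0) = 0
G(1) = mex{0} = 1
G(2) = mex{1,0} = 2
G(3) = mex{2,1} = 0
G(4) = mex{0,2} = 1
G(5) = mex{1,0} = 2
G(6) = mex{2,1} = 0
G(7) = mex{0,2} = 1
G(8) = mex{1,0} = 2
G(9) = mex{2,1} = 0
G(10) = mex{0,2} = 1
G(11) = mex{1,0} = 2
G(12) = mex{2,1} = 0
G(13) = mex{0,2} = 1
G(14) = mex{1,0} = 2
G(15) = mex{2,1} = 0
G(16) = mex{0,2} = 1
G_B(16) = 1.
Heap C, S = {4, 5, 6, 7}:
n :  0  1  2  3  4  5  6  7  8  9 10 11 12 13 14 15 16 17 18 19 20 21 22 23 24 25 26
G :  0  0  0  0  1  1  1  1  2  2  2  0  0  0  0  1  1  1  1  2  2  2  0  0  0  0  1
G_C(26) = 1.
Combined Grundy value = 2 ⊕ 1 ⊕ 1 = 2.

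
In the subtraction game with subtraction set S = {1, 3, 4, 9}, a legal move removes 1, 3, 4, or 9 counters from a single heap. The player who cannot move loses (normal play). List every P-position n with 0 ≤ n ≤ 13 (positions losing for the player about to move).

G(0) = 0
G(1) = mex{0} = 1
G(2) = mex{1} = 0
G(3) = mex{0,0} = 1
G(4) = mex{1,1,0} = 2
G(5) = mex{2,0,1} = 3
G(6) = mex{3,1,0} = 2
G(7) = mex{2,2,1} = 0
G(8) = mex{0,3,2} = 1
G(9) = mex{1,2,3,0} = 4
G(10) = mex{4,0,2,1} = 3
G(11) = mex{3,1,0,0} = 2
G(12) = mex{2,4,1,1} = 0
G(13) = mex{0,3,4,2} = 1
P-positions are exactly the n with G(n) = 0.

0, 2, 7, 12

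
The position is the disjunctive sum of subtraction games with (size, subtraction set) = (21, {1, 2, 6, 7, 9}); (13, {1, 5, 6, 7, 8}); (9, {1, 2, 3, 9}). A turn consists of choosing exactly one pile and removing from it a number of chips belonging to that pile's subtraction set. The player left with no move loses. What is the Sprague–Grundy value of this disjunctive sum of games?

3

Pile A, S = {1, 2, 6, 7, 9}:
n :  0  1  2  3  4  5  6  7  8  9 10 11 12 13 14 15 16 17 18 19 20 21
G :  0  1  2  0  1  2  3  4  0  1  2  0  1  2  3  4  0  1  2  0  1  2
G_A(21) = 2.
Pile B, S = {1, 5, 6, 7, 8}:
n :  0  1  2  3  4  5  6  7  8  9 10 11 12 13
G :  0  1  0  1  0  1  2  3  2  3  2  3  4  0
G_B(13) = 0.
Pile C, S = {1, 2, 3, 9}:
G(0) = 0
G(1) = mex{0} = 1
G(2) = mex{1,0} = 2
G(3) = mex{2,1,0} = 3
G(4) = mex{3,2,1} = 0
G(5) = mex{0,3,2} = 1
G(6) = mex{1,0,3} = 2
G(7) = mex{2,1,0} = 3
G(8) = mex{3,2,1} = 0
G(9) = mex{0,3,2,0} = 1
G_C(9) = 1.
Combined Grundy value = 2 ⊕ 0 ⊕ 1 = 3.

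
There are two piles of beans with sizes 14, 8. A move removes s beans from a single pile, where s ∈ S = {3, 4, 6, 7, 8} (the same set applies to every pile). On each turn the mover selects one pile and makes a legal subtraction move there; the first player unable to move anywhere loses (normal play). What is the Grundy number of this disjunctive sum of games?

3

All piles use S = {3, 4, 6, 7, 8}:
n :  0  1  2  3  4  5  6  7  8  9 10 11 12 13 14
G :  0  0  0  1  1  1  2  2  2  3  3  0  0  0  1
Pile A: G(14) = 1.
Pile B: G(8) = 2.
Combined Grundy value = 1 ⊕ 2 = 3.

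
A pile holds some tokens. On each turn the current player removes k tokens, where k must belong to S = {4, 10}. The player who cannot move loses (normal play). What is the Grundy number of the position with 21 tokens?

1

G(0) = 0
G(1) = mex{} = 0
G(2) = mex{} = 0
G(3) = mex{} = 0
G(4) = mex{0} = 1
G(5) = mex{0} = 1
G(6) = mex{0} = 1
G(7) = mex{0} = 1
G(8) = mex{1} = 0
G(9) = mex{1} = 0
G(10) = mex{1,0} = 2
G(11) = mex{1,0} = 2
G(12) = mex{0,0} = 1
G(13) = mex{0,0} = 1
G(14) = mex{2,1} = 0
G(15) = mex{2,1} = 0
G(16) = mex{1,1} = 0
G(17) = mex{1,1} = 0
G(18) = mex{0,0} = 1
G(19) = mex{0,0} = 1
G(20) = mex{0,2} = 1
G(21) = mex{0,2} = 1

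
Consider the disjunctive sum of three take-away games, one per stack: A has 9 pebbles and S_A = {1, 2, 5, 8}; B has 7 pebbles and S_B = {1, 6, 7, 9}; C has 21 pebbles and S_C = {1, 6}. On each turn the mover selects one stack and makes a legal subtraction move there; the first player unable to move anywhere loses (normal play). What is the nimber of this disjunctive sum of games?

3

Stack A, S = {1, 2, 5, 8}:
n : 0 1 2 3 4 5 6 7 8 9
G : 0 1 2 0 1 2 0 1 2 0
G_A(9) = 0.
Stack B, S = {1, 6, 7, 9}:
n : 0 1 2 3 4 5 6 7
G : 0 1 0 1 0 1 2 3
G_B(7) = 3.
Stack C, S = {1, 6}:
G(0) = 0
G(1) = mex{0} = 1
G(2) = mex{1} = 0
G(3) = mex{0} = 1
G(4) = mex{1} = 0
G(5) = mex{0} = 1
G(6) = mex{1,0} = 2
G(7) = mex{2,1} = 0
G(8) = mex{0,0} = 1
G(9) = mex{1,1} = 0
G(10) = mex{0,0} = 1
G(11) = mex{1,1} = 0
G(12) = mex{0,2} = 1
G(13) = mex{1,0} = 2
G(14) = mex{2,1} = 0
G(15) = mex{0,0} = 1
G(16) = mex{1,1} = 0
G(17) = mex{0,0} = 1
G(18) = mex{1,1} = 0
G(19) = mex{0,2} = 1
G(20) = mex{1,0} = 2
G(21) = mex{2,1} = 0
G_C(21) = 0.
Combined Grundy value = 0 ⊕ 3 ⊕ 0 = 3.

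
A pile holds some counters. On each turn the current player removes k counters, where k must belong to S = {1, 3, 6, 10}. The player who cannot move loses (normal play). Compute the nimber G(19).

n :  0  1  2  3  4  5  6  7  8  9 10 11 12 13 14 15 16 17 18 19
G :  0  1  0  1  0  1  2  3  2  0  1  0  1  0  1  2  3  2  0  1

1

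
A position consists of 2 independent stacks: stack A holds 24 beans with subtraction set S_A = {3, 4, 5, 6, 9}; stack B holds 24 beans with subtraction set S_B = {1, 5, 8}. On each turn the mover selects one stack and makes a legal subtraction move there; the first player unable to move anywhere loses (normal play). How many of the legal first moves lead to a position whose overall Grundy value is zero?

2

Stack A, S = {3, 4, 5, 6, 9}:
n :  0  1  2  3  4  5  6  7  8  9 10 11 12 13 14 15 16 17 18 19 20 21 22 23 24
G :  0  0  0  1  1  1  2  2  2  3  3  3  0  0  0  1  1  1  2  2  2  3  3  3  0
G_A(24) = 0.
Stack B, S = {1, 5, 8}:
G(0) = 0
G(1) = mex{0} = 1
G(2) = mex{1} = 0
G(3) = mex{0} = 1
G(4) = mex{1} = 0
G(5) = mex{0,0} = 1
G(6) = mex{1,1} = 0
G(7) = mex{0,0} = 1
G(8) = mex{1,1,0} = 2
G(9) = mex{2,0,1} = 3
G(10) = mex{3,1,0} = 2
G(11) = mex{2,0,1} = 3
G(12) = mex{3,1,0} = 2
G(13) = mex{2,2,1} = 0
G(14) = mex{0,3,0} = 1
G(15) = mex{1,2,1} = 0
G(16) = mex{0,3,2} = 1
G(17) = mex{1,2,3} = 0
G(18) = mex{0,0,2} = 1
G(19) = mex{1,1,3} = 0
G(20) = mex{0,0,2} = 1
G(21) = mex{1,1,0} = 2
G(22) = mex{2,0,1} = 3
G(23) = mex{3,1,0} = 2
G(24) = mex{2,0,1} = 3
G_B(24) = 3.
Combined Grundy value = 0 ⊕ 3 = 3.
A winning move leaves total XOR = 0, i.e. changes one component's Grundy value g to g ⊕ X where X is the current total.
Stack A: need g' = 0⊕3 = 3. Options: 24−3→G=3, 24−4→G=2, 24−5→G=2, 24−6→G=2, 24−9→G=1. Hits: 1.
Stack B: need g' = 3⊕3 = 0. Options: 24−1→G=2, 24−5→G=0, 24−8→G=1. Hits: 1.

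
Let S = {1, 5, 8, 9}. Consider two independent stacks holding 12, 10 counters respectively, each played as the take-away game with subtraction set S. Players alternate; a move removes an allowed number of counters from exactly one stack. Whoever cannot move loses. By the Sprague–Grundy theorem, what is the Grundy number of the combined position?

All stacks use S = {1, 5, 8, 9}:
G(0) = 0
G(1) = mex{0} = 1
G(2) = mex{1} = 0
G(3) = mex{0} = 1
G(4) = mex{1} = 0
G(5) = mex{0,0} = 1
G(6) = mex{1,1} = 0
G(7) = mex{0,0} = 1
G(8) = mex{1,1,0} = 2
G(9) = mex{2,0,1,0} = 3
G(10) = mex{3,1,0,1} = 2
G(11) = mex{2,0,1,0} = 3
G(12) = mex{3,1,0,1} = 2
Stack A: G(12) = 2.
Stack B: G(10) = 2.
Combined Grundy value = 2 ⊕ 2 = 0.

0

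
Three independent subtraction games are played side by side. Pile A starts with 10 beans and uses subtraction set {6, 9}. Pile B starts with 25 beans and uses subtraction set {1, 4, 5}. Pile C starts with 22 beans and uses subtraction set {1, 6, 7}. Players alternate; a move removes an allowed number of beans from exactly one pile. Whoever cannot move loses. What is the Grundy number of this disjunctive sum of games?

2

Pile A, S = {6, 9}:
n :  0  1  2  3  4  5  6  7  8  9 10
G :  0  0  0  0  0  0  1  1  1  1  1
G_A(10) = 1.
Pile B, S = {1, 4, 5}:
n :  0  1  2  3  4  5  6  7  8  9 10 11 12 13 14 15 16 17 18 19 20 21 22 23 24 25
G :  0  1  0  1  2  3  2  3  0  1  0  1  2  3  2  3  0  1  0  1  2  3  2  3  0  1
G_B(25) = 1.
Pile C, S = {1, 6, 7}:
G(0) = 0
G(1) = mex{0} = 1
G(2) = mex{1} = 0
G(3) = mex{0} = 1
G(4) = mex{1} = 0
G(5) = mex{0} = 1
G(6) = mex{1,0} = 2
G(7) = mex{2,1,0} = 3
G(8) = mex{3,0,1} = 2
G(9) = mex{2,1,0} = 3
G(10) = mex{3,0,1} = 2
G(11) = mex{2,1,0} = 3
G(12) = mex{3,2,1} = 0
G(13) = mex{0,3,2} = 1
G(14) = mex{1,2,3} = 0
G(15) = mex{0,3,2} = 1
G(16) = mex{1,2,3} = 0
G(17) = mex{0,3,2} = 1
G(18) = mex{1,0,3} = 2
G(19) = mex{2,1,0} = 3
G(20) = mex{3,0,1} = 2
G(21) = mex{2,1,0} = 3
G(22) = mex{3,0,1} = 2
G_C(22) = 2.
Combined Grundy value = 1 ⊕ 1 ⊕ 2 = 2.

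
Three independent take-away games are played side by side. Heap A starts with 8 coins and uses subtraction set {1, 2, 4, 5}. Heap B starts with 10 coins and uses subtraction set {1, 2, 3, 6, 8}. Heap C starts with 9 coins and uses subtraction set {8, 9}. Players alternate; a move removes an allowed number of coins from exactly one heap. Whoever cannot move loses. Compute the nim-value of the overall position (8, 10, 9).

Heap A, S = {1, 2, 4, 5}:
n : 0 1 2 3 4 5 6 7 8
G : 0 1 2 0 1 2 0 1 2
G_A(8) = 2.
Heap B, S = {1, 2, 3, 6, 8}:
n :  0  1  2  3  4  5  6  7  8  9 10
G :  0  1  2  3  0  1  2  3  4  0  1
G_B(10) = 1.
Heap C, S = {8, 9}:
n : 0 1 2 3 4 5 6 7 8 9
G : 0 0 0 0 0 0 0 0 1 1
G_C(9) = 1.
Combined Grundy value = 2 ⊕ 1 ⊕ 1 = 2.

2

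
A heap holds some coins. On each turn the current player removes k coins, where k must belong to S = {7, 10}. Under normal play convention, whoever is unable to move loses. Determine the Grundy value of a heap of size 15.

G(0) = 0
G(1) = mex{} = 0
G(2) = mex{} = 0
G(3) = mex{} = 0
G(4) = mex{} = 0
G(5) = mex{} = 0
G(6) = mex{} = 0
G(7) = mex{0} = 1
G(8) = mex{0} = 1
G(9) = mex{0} = 1
G(10) = mex{0,0} = 1
G(11) = mex{0,0} = 1
G(12) = mex{0,0} = 1
G(13) = mex{0,0} = 1
G(14) = mex{1,0} = 2
G(15) = mex{1,0} = 2

2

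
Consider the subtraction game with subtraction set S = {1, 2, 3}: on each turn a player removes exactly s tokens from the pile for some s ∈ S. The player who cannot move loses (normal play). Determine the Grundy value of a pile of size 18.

2

n :  0  1  2  3  4  5  6  7  8  9 10 11 12 13 14 15 16 17 18
G :  0  1  2  3  0  1  2  3  0  1  2  3  0  1  2  3  0  1  2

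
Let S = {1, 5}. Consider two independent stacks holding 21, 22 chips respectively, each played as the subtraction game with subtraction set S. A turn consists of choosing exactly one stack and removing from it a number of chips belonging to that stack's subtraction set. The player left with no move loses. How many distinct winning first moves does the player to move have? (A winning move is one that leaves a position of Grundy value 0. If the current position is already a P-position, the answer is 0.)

4

All stacks use S = {1, 5}:
n :  0  1  2  3  4  5  6  7  8  9 10 11 12 13 14 15 16 17 18 19 20 21 22
G :  0  1  0  1  0  1  0  1  0  1  0  1  0  1  0  1  0  1  0  1  0  1  0
Stack A: G(21) = 1.
Stack B: G(22) = 0.
Combined Grundy value = 1 ⊕ 0 = 1.
A winning move leaves total XOR = 0, i.e. changes one component's Grundy value g to g ⊕ X where X is the current total.
Stack A: need g' = 1⊕1 = 0. Options: 21−1→G=0, 21−5→G=0. Hits: 2.
Stack B: need g' = 0⊕1 = 1. Options: 22−1→G=1, 22−5→G=1. Hits: 2.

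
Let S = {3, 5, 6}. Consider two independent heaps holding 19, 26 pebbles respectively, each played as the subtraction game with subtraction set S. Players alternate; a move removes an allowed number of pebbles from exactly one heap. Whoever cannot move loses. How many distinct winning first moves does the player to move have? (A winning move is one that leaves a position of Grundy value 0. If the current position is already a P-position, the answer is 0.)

2

All heaps use S = {3, 5, 6}:
n :  0  1  2  3  4  5  6  7  8  9 10 11 12 13 14 15 16 17 18 19 20 21 22 23 24 25 26
G :  0  0  0  1  1  1  2  2  2  0  0  0  1  1  1  2  2  2  0  0  0  1  1  1  2  2  2
Heap A: G(19) = 0.
Heap B: G(26) = 2.
Combined Grundy value = 0 ⊕ 2 = 2.
A winning move leaves total XOR = 0, i.e. changes one component's Grundy value g to g ⊕ X where X is the current total.
Heap A: need g' = 0⊕2 = 2. Options: 19−3→G=2, 19−5→G=1, 19−6→G=1. Hits: 1.
Heap B: need g' = 2⊕2 = 0. Options: 26−3→G=1, 26−5→G=1, 26−6→G=0. Hits: 1.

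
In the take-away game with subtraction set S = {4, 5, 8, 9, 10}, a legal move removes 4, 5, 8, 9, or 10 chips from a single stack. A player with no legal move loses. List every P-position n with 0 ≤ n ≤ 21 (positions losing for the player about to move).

0, 1, 2, 3, 14, 15, 16, 17

n :  0  1  2  3  4  5  6  7  8  9 10 11 12 13 14 15 16 17 18 19 20 21
G :  0  0  0  0  1  1  1  1  2  2  2  2  3  3  0  0  0  0  1  1  1  1
P-positions are exactly the n with G(n) = 0.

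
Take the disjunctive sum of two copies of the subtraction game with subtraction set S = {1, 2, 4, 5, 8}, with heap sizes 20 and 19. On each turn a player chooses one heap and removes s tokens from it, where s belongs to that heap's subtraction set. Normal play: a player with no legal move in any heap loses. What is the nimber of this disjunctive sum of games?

3

All heaps use S = {1, 2, 4, 5, 8}:
n :  0  1  2  3  4  5  6  7  8  9 10 11 12 13 14 15 16 17 18 19 20
G :  0  1  2  0  1  2  0  1  2  0  1  2  0  1  2  0  1  2  0  1  2
Heap A: G(20) = 2.
Heap B: G(19) = 1.
Combined Grundy value = 2 ⊕ 1 = 3.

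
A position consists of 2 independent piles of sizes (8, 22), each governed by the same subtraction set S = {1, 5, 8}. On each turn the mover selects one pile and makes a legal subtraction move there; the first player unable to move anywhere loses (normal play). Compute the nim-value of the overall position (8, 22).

All piles use S = {1, 5, 8}:
G(0) = 0
G(1) = mex{0} = 1
G(2) = mex{1} = 0
G(3) = mex{0} = 1
G(4) = mex{1} = 0
G(5) = mex{0,0} = 1
G(6) = mex{1,1} = 0
G(7) = mex{0,0} = 1
G(8) = mex{1,1,0} = 2
G(9) = mex{2,0,1} = 3
G(10) = mex{3,1,0} = 2
G(11) = mex{2,0,1} = 3
G(12) = mex{3,1,0} = 2
G(13) = mex{2,2,1} = 0
G(14) = mex{0,3,0} = 1
G(15) = mex{1,2,1} = 0
G(16) = mex{0,3,2} = 1
G(17) = mex{1,2,3} = 0
G(18) = mex{0,0,2} = 1
G(19) = mex{1,1,3} = 0
G(20) = mex{0,0,2} = 1
G(21) = mex{1,1,0} = 2
G(22) = mex{2,0,1} = 3
Pile A: G(8) = 2.
Pile B: G(22) = 3.
Combined Grundy value = 2 ⊕ 3 = 1.

1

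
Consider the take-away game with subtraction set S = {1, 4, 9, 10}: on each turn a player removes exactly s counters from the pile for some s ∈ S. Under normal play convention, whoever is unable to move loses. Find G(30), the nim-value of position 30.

G(0) = 0
G(1) = mex{0} = 1
G(2) = mex{1} = 0
G(3) = mex{0} = 1
G(4) = mex{1,0} = 2
G(5) = mex{2,1} = 0
G(6) = mex{0,0} = 1
G(7) = mex{1,1} = 0
G(8) = mex{0,2} = 1
G(9) = mex{1,0,0} = 2
G(10) = mex{2,1,1,0} = 3
G(11) = mex{3,0,0,1} = 2
G(12) = mex{2,1,1,0} = 3
G(13) = mex{3,2,2,1} = 0
G(14) = mex{0,3,0,2} = 1
G(15) = mex{1,2,1,0} = 3
G(16) = mex{3,3,0,1} = 2
G(17) = mex{2,0,1,0} = 3
G(18) = mex{3,1,2,1} = 0
G(19) = mex{0,3,3,2} = 1
G(20) = mex{1,2,2,3} = 0
G(21) = mex{0,3,3,2} = 1
G(22) = mex{1,0,0,3} = 2
G(23) = mex{2,1,1,0} = 3
G(24) = mex{3,0,3,1} = 2
G(25) = mex{2,1,2,3} = 0
G(26) = mex{0,2,3,2} = 1
G(27) = mex{1,3,0,3} = 2
G(28) = mex{2,2,1,0} = 3
G(29) = mex{3,0,0,1} = 2
G(30) = mex{2,1,1,0} = 3

3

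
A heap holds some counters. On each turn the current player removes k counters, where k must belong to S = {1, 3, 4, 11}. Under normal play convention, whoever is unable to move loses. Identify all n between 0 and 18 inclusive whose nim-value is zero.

0, 2, 7, 9, 14, 16

G(0) = 0
G(1) = mex{0} = 1
G(2) = mex{1} = 0
G(3) = mex{0,0} = 1
G(4) = mex{1,1,0} = 2
G(5) = mex{2,0,1} = 3
G(6) = mex{3,1,0} = 2
G(7) = mex{2,2,1} = 0
G(8) = mex{0,3,2} = 1
G(9) = mex{1,2,3} = 0
G(10) = mex{0,0,2} = 1
G(11) = mex{1,1,0,0} = 2
G(12) = mex{2,0,1,1} = 3
G(13) = mex{3,1,0,0} = 2
G(14) = mex{2,2,1,1} = 0
G(15) = mex{0,3,2,2} = 1
G(16) = mex{1,2,3,3} = 0
G(17) = mex{0,0,2,2} = 1
G(18) = mex{1,1,0,0} = 2
P-positions are exactly the n with G(n) = 0.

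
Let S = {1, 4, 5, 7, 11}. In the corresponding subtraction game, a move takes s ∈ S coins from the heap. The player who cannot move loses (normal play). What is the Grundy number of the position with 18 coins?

n :  0  1  2  3  4  5  6  7  8  9 10 11 12 13 14 15 16 17 18
G :  0  1  0  1  2  3  2  3  0  1  0  1  2  3  2  3  0  1  0

0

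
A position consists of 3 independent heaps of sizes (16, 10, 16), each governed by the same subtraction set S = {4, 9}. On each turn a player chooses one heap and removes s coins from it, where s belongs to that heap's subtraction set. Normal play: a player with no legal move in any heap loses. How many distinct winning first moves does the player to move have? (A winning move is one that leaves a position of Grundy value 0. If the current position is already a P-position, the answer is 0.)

1

All heaps use S = {4, 9}:
G(0) = 0
G(1) = mex{} = 0
G(2) = mex{} = 0
G(3) = mex{} = 0
G(4) = mex{0} = 1
G(5) = mex{0} = 1
G(6) = mex{0} = 1
G(7) = mex{0} = 1
G(8) = mex{1} = 0
G(9) = mex{1,0} = 2
G(10) = mex{1,0} = 2
G(11) = mex{1,0} = 2
G(12) = mex{0,0} = 1
G(13) = mex{2,1} = 0
G(14) = mex{2,1} = 0
G(15) = mex{2,1} = 0
G(16) = mex{1,1} = 0
Heap A: G(16) = 0.
Heap B: G(10) = 2.
Heap C: G(16) = 0.
Combined Grundy value = 0 ⊕ 2 ⊕ 0 = 2.
A winning move leaves total XOR = 0, i.e. changes one component's Grundy value g to g ⊕ X where X is the current total.
Heap A: need g' = 0⊕2 = 2. Options: 16−4→G=1, 16−9→G=1. Hits: 0.
Heap B: need g' = 2⊕2 = 0. Options: 10−4→G=1, 10−9→G=0. Hits: 1.
Heap C: need g' = 0⊕2 = 2. Options: 16−4→G=1, 16−9→G=1. Hits: 0.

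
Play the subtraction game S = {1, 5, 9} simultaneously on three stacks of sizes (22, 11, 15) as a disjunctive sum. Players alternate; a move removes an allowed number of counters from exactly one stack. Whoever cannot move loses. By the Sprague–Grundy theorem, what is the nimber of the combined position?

0

All stacks use S = {1, 5, 9}:
n :  0  1  2  3  4  5  6  7  8  9 10 11 12 13 14 15 16 17 18 19 20 21 22
G :  0  1  0  1  0  1  0  1  0  1  0  1  0  1  0  1  0  1  0  1  0  1  0
Stack A: G(22) = 0.
Stack B: G(11) = 1.
Stack C: G(15) = 1.
Combined Grundy value = 0 ⊕ 1 ⊕ 1 = 0.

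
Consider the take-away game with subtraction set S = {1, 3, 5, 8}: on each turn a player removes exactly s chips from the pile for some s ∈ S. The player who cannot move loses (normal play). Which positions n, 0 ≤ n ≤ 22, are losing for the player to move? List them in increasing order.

0, 2, 4, 6, 13, 15, 17, 19

n :  0  1  2  3  4  5  6  7  8  9 10 11 12 13 14 15 16 17 18 19 20 21 22
G :  0  1  0  1  0  1  0  1  2  3  2  3  2  0  1  0  1  0  1  0  1  2  3
P-positions are exactly the n with G(n) = 0.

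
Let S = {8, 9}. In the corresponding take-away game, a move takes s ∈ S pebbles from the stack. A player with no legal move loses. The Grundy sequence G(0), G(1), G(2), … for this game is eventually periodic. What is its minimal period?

17

n :  0  1  2  3  4  5  6  7  8  9 10 11 12 13 14 15 16 17 18 19 20 21 22 23 24 25 26 27 28 29 30 31 32 33 34 35
G :  0  0  0  0  0  0  0  0  1  1  1  1  1  1  1  1  2  0  0  0  0  0  0  0  0  1  1  1  1  1  1  1  1  2  0  0
G(n+17) = G(n) holds for n = 0,…,8 (a full window of length max(S) = 9), so the sequence is purely periodic with period 17.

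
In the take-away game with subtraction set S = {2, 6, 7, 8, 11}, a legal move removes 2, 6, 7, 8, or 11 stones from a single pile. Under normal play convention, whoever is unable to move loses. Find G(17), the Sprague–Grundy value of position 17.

0

n :  0  1  2  3  4  5  6  7  8  9 10 11 12 13 14 15 16 17
G :  0  0  1  1  0  0  1  1  2  2  3  3  2  2  0  3  1  0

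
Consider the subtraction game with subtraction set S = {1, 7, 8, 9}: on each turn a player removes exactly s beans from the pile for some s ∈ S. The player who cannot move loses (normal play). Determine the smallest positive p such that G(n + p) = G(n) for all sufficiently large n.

G(0) = 0
G(1) = mex{0} = 1
G(2) = mex{1} = 0
G(3) = mex{0} = 1
G(4) = mex{1} = 0
G(5) = mex{0} = 1
G(6) = mex{1} = 0
G(7) = mex{0,0} = 1
G(8) = mex{1,1,0} = 2
G(9) = mex{2,0,1,0} = 3
G(10) = mex{3,1,0,1} = 2
G(11) = mex{2,0,1,0} = 3
G(12) = mex{3,1,0,1} = 2
G(13) = mex{2,0,1,0} = 3
G(14) = mex{3,1,0,1} = 2
G(15) = mex{2,2,1,0} = 3
G(16) = mex{3,3,2,1} = 0
G(17) = mex{0,2,3,2} = 1
G(18) = mex{1,3,2,3} = 0
G(19) = mex{0,2,3,2} = 1
G(20) = mex{1,3,2,3} = 0
G(21) = mex{0,2,3,2} = 1
G(22) = mex{1,3,2,3} = 0
G(23) = mex{0,0,3,2} = 1
G(24) = mex{1,1,0,3} = 2
G(25) = mex{2,0,1,0} = 3
G(26) = mex{3,1,0,1} = 2
G(27) = mex{2,0,1,0} = 3
G(28) = mex{3,1,0,1} = 2
G(29) = mex{2,0,1,0} = 3
G(30) = mex{3,1,0,1} = 2
G(31) = mex{2,2,1,0} = 3
G(32) = mex{3,3,2,1} = 0
G(33) = mex{0,2,3,2} = 1
G(n+16) = G(n) holds for n = 0,…,8 (a full window of length max(S) = 9), so the sequence is purely periodic with period 16.

16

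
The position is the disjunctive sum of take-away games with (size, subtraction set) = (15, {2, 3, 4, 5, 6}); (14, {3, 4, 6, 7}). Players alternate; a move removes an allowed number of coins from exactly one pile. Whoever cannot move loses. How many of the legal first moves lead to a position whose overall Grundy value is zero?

2

Pile A, S = {2, 3, 4, 5, 6}:
G(0) = 0
G(1) = mex{} = 0
G(2) = mex{0} = 1
G(3) = mex{0,0} = 1
G(4) = mex{1,0,0} = 2
G(5) = mex{1,1,0,0} = 2
G(6) = mex{2,1,1,0,0} = 3
G(7) = mex{2,2,1,1,0} = 3
G(8) = mex{3,2,2,1,1} = 0
G(9) = mex{3,3,2,2,1} = 0
G(10) = mex{0,3,3,2,2} = 1
G(11) = mex{0,0,3,3,2} = 1
G(12) = mex{1,0,0,3,3} = 2
G(13) = mex{1,1,0,0,3} = 2
G(14) = mex{2,1,1,0,0} = 3
G(15) = mex{2,2,1,1,0} = 3
G_A(15) = 3.
Pile B, S = {3, 4, 6, 7}:
G(0) = 0
G(1) = mex{} = 0
G(2) = mex{} = 0
G(3) = mex{0} = 1
G(4) = mex{0,0} = 1
G(5) = mex{0,0} = 1
G(6) = mex{1,0,0} = 2
G(7) = mex{1,1,0,0} = 2
G(8) = mex{1,1,0,0} = 2
G(9) = mex{2,1,1,0} = 3
G(10) = mex{2,2,1,1} = 0
G(11) = mex{2,2,1,1} = 0
G(12) = mex{3,2,2,1} = 0
G(13) = mex{0,3,2,2} = 1
G(14) = mex{0,0,2,2} = 1
G_B(14) = 1.
Combined Grundy value = 3 ⊕ 1 = 2.
A winning move leaves total XOR = 0, i.e. changes one component's Grundy value g to g ⊕ X where X is the current total.
Pile A: need g' = 3⊕2 = 1. Options: 15−2→G=2, 15−3→G=2, 15−4→G=1, 15−5→G=1, 15−6→G=0. Hits: 2.
Pile B: need g' = 1⊕2 = 3. Options: 14−3→G=0, 14−4→G=0, 14−6→G=2, 14−7→G=2. Hits: 0.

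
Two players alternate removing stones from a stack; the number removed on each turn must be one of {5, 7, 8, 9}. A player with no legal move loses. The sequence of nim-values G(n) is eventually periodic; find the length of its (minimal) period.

G(0) = 0
G(1) = mex{} = 0
G(2) = mex{} = 0
G(3) = mex{} = 0
G(4) = mex{} = 0
G(5) = mex{0} = 1
G(6) = mex{0} = 1
G(7) = mex{0,0} = 1
G(8) = mex{0,0,0} = 1
G(9) = mex{0,0,0,0} = 1
G(10) = mex{1,0,0,0} = 2
G(11) = mex{1,0,0,0} = 2
G(12) = mex{1,1,0,0} = 2
G(13) = mex{1,1,1,0} = 2
G(14) = mex{1,1,1,1} = 0
G(15) = mex{2,1,1,1} = 0
G(16) = mex{2,1,1,1} = 0
G(17) = mex{2,2,1,1} = 0
G(18) = mex{2,2,2,1} = 0
G(19) = mex{0,2,2,2} = 1
G(20) = mex{0,2,2,2} = 1
G(21) = mex{0,0,2,2} = 1
G(22) = mex{0,0,0,2} = 1
G(23) = mex{0,0,0,0} = 1
G(24) = mex{1,0,0,0} = 2
G(25) = mex{1,0,0,0} = 2
G(26) = mex{1,1,0,0} = 2
G(27) = mex{1,1,1,0} = 2
G(28) = mex{1,1,1,1} = 0
G(29) = mex{2,1,1,1} = 0
G(n+14) = G(n) holds for n = 0,…,8 (a full window of length max(S) = 9), so the sequence is purely periodic with period 14.

14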